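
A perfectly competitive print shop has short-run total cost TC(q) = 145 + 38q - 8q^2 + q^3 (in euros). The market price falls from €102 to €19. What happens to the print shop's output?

MC = 38 - 16q + 3q^2; the shutdown threshold is min AVC = €22 (at q = 4).
With P = €102 above the shutdown price, P = MC gives q = 8.
At P = €19 < min AVC = €22, price no longer covers variable cost at any output, so the firm shuts down: q = 0.

Output falls from 8 to 0 (the firm shuts down)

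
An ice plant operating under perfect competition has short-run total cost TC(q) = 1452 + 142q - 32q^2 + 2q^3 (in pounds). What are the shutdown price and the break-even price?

Shutdown price = min AVC. AVC = 142 - 32q + 2q^2, with vertex at q = 8 and minimum £14.
ATC = 1452/q + 142 - 32q + 2q^2. Setting dATC/dq = −1452/q^2 − 32 + 4q = 0 gives q = 11 (since 4·11^3 − 32·11^2 = 1452).
min ATC = 1452/11 + 142 − 32·11 + 2·11^2 = £164. That is the break-even price.
Between these two prices the firm operates at a loss; above £164 it earns a profit.

Shutdown price = £14; break-even price = £164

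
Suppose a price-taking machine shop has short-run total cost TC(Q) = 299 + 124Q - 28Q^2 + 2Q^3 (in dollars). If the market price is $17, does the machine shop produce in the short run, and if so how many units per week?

Shut down

From TC, MC = TC'(Q) = 124 - 56Q + 6Q^2 and AVC = VC/Q = 124 - 28Q + 2Q^2.
The AVC parabola has its vertex at Q = 28/4 = 7, where AVC = 124 - 28·7 + 2·7^2 = $26.
P = $17 lies below min AVC = $26; no output level covers variable cost.
Shutting down limits the loss to fixed cost, $299.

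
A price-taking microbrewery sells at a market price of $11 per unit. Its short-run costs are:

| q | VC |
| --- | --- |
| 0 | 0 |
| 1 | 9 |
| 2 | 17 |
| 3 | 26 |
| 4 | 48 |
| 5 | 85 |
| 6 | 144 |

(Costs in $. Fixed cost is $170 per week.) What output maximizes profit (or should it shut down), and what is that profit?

Profit at each row (π = 11q − TC): q=0: -170; q=1: -168; q=2: -165; q=3: -163; q=4: -174; q=5: -200; q=6: -248.
Profit is maximized at q = 3. AVC there is 26/3 = $8.67 ≤ P, so producing beats shutting down (which would give -$170).

q = 3; profit = -$163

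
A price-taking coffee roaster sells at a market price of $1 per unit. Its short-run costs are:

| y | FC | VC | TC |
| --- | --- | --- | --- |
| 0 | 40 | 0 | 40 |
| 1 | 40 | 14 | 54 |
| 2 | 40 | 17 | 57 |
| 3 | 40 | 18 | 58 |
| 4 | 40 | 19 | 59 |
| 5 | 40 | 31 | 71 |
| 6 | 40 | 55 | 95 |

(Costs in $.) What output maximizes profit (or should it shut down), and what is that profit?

Profit at each row (π = 1y − TC): y=0: -40; y=1: -53; y=2: -55; y=3: -55; y=4: -55; y=5: -66; y=6: -89.
Profit is highest at y = 0. Equivalently, the lowest AVC in the table is 19/4 ≈ $4.75 at y = 4, and P = $1 falls below it — price never covers variable cost, so the firm shuts down and loses only its fixed cost.

y = 0 (shut down); profit = -$40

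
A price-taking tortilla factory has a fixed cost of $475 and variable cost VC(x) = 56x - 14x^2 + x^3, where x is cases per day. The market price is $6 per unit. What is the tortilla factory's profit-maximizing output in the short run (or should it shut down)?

Variable cost is VC = 56x - 14x^2 + x^3, so AVC = VC/x = 56 - 14x + x^2 and MC = dTC/dx = 56 - 28x + 3x^2.
The AVC parabola has its vertex at x = 14/2 = 7, where AVC = 56 - 14·7 + 7^2 = $7.
P = $6 lies below min AVC = $7; no output level covers variable cost.
Shutting down limits the loss to fixed cost, $475.

Shut down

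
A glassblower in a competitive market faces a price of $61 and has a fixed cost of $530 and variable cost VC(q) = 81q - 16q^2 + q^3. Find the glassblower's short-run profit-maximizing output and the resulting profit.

AVC = 81 - 16q + q^2; min AVC = $17 at q = 8. Since P = $61 ≥ min AVC, the firm produces.
With MC = 81 - 32q + 3q^2, P = MC on the upward-sloping part at q* = 10.
TR = 61·10 = 610. TC = 530 + 210 = 740. Profit = 610 − 740 = -$130.
That loss of $130 beats the $530 the firm would lose by shutting down; producing recovers $400 of fixed cost.

Profit = -$130 at q = 10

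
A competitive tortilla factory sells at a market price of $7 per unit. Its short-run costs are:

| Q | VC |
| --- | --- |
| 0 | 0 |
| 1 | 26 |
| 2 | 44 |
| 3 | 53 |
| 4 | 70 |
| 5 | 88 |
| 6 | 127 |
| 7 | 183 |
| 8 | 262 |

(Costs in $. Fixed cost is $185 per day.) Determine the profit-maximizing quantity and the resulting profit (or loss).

Q = 0 (shut down); profit = -$185

Profit at each row (π = 7Q − TC): Q=0: -185; Q=1: -204; Q=2: -215; Q=3: -217; Q=4: -227; Q=5: -238; Q=6: -270; Q=7: -319; Q=8: -391.
Profit is highest at Q = 0. Equivalently, the lowest AVC in the table is 70/4 ≈ $17.50 at Q = 4, and P = $7 falls below it — price never covers variable cost, so the firm shuts down and loses only its fixed cost.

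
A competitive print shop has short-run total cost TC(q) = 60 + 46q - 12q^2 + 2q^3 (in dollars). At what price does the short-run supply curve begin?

The shutdown price is the minimum of AVC. VC = 46q - 12q^2 + 2q^3, so AVC = 46 - 12q + 2q^2.
dAVC/dq = -12 + 4q = 0 gives q = 3. min AVC = 46 - 12·3 + 2·3^2 = 28.
For P < $28 the firm produces nothing.

$28 per unit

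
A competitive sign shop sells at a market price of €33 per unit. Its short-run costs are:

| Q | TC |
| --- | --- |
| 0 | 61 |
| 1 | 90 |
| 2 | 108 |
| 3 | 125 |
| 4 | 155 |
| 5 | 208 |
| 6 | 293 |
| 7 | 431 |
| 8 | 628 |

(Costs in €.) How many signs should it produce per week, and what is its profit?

Compute π = P·Q − TC at each output: Q=0: -61; Q=1: -57; Q=2: -42; Q=3: -26; Q=4: -23; Q=5: -43; Q=6: -95; Q=7: -200; Q=8: -364.
Profit is maximized at Q = 4. AVC there is 94/4 = €23.50 ≤ P, so producing beats shutting down (which would give -€61).

Q = 4; profit = -€23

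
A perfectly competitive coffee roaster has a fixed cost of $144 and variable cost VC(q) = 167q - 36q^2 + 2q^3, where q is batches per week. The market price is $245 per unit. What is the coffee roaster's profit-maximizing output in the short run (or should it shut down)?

Produce at q = 13

Variable cost is VC = 167q - 36q^2 + 2q^3, so AVC = VC/q = 167 - 36q + 2q^2 and MC = dTC/dq = 167 - 72q + 6q^2.
AVC hits its minimum where MC = AVC, at q = 9, giving min AVC = 167 - 36·9 + 2·9^2 = $5.
P = $245 exceeds min AVC = $5, so the firm stays open.
Solving P = MC: -78 - 72q + 6q^2 = 0 ⇒ q = -1 or 13. On the upward-sloping branch, q* = 13.
Check: AVC at q = 13 is $37 ≤ P, so revenue covers variable cost.
Profit = P·q − TC = 245·13 − 625 = $2560.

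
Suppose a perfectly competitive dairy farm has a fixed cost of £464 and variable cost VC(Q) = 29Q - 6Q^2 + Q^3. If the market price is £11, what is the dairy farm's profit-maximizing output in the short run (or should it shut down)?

Shut down

Variable cost is VC = 29Q - 6Q^2 + Q^3, so AVC = VC/Q = 29 - 6Q + Q^2 and MC = dTC/dQ = 29 - 12Q + 3Q^2.
AVC is minimized where dAVC/dQ = -6 + 2Q = 0, at Q = 3; min AVC = 29 - 6·3 + 3^2 = £20.
P = £11 lies below min AVC = £20; no output level covers variable cost.
Shutting down limits the loss to fixed cost, £464.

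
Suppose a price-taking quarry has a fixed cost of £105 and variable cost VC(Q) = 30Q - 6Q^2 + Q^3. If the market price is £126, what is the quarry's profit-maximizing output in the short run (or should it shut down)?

From TC, MC = TC'(Q) = 30 - 12Q + 3Q^2 and AVC = VC/Q = 30 - 6Q + Q^2.
AVC is minimized where dAVC/dQ = -6 + 2Q = 0, at Q = 3; min AVC = 30 - 6·3 + 3^2 = £21.
P = £126 exceeds min AVC = £21, so the firm stays open.
P = MC gives -96 - 12Q + 3Q^2 = 0, with roots -4 and 8. Take the larger (rising MC): Q* = 8.
Check: AVC at Q = 8 is £46 ≤ P, so revenue covers variable cost.
Profit = P·Q − TC = 126·8 − 473 = £535.

Produce at Q = 8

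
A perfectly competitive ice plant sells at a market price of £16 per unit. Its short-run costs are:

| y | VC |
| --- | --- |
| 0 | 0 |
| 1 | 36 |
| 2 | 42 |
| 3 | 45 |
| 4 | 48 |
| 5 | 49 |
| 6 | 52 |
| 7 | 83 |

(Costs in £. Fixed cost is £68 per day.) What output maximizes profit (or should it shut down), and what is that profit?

Tabulate TR − TC: y=0: -68; y=1: -88; y=2: -78; y=3: -65; y=4: -52; y=5: -37; y=6: -24; y=7: -39.
Profit is maximized at y = 6. AVC there is 52/6 = £8.67 ≤ P, so producing beats shutting down (which would give -£68).

y = 6; profit = -£24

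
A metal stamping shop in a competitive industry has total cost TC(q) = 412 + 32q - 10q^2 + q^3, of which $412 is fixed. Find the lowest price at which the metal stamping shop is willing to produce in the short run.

The firm shuts down when price falls below the minimum of average variable cost. AVC = VC/q = 32 - 10q + q^2.
dAVC/dq = -10 + 2q = 0 gives q = 5. min AVC = 32 - 10·5 + 5^2 = 7.
The firm shuts down for any P below $7.

$7 per unit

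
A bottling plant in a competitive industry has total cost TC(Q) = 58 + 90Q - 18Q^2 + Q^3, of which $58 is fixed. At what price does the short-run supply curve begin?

$9 per unit

Short-run supply begins at min AVC. From VC = 90Q - 18Q^2 + Q^3, AVC = 90 - 18Q + Q^2.
dAVC/dQ = -18 + 2Q = 0 gives Q = 9. min AVC = 90 - 18·9 + 9^2 = 9.
The firm shuts down for any P below $9.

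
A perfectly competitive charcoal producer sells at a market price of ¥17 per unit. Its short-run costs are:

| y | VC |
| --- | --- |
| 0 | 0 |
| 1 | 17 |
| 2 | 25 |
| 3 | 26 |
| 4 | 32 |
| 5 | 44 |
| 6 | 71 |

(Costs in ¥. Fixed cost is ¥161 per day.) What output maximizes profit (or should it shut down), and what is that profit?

Tabulate TR − TC: y=0: -161; y=1: -161; y=2: -152; y=3: -136; y=4: -125; y=5: -120; y=6: -130.
Profit is maximized at y = 5. AVC there is 44/5 = ¥8.80 ≤ P, so producing beats shutting down (which would give -¥161).

y = 5; profit = -¥120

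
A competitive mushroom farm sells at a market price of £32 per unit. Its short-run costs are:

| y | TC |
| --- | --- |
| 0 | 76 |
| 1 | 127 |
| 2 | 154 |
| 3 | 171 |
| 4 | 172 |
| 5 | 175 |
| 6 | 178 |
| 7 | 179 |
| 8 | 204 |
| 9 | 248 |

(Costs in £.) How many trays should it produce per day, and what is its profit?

Profit at each row (π = 32y − TC): y=0: -76; y=1: -95; y=2: -90; y=3: -75; y=4: -44; y=5: -15; y=6: 14; y=7: 45; y=8: 52; y=9: 40.
Profit is maximized at y = 8. AVC there is 128/8 = £16 ≤ P, so producing beats shutting down (which would give -£76).

y = 8; profit = £52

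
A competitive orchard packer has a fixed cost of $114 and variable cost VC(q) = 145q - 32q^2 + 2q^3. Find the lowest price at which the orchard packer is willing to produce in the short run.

Short-run supply begins at min AVC. From VC = 145q - 32q^2 + 2q^3, AVC = 145 - 32q + 2q^2.
dAVC/dq = -32 + 4q = 0 gives q = 8. min AVC = 145 - 32·8 + 2·8^2 = 17.
So the shutdown price is $17.

$17 per unit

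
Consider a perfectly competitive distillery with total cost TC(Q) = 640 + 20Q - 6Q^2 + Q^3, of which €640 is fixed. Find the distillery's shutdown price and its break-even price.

AVC = 20 - 6Q + Q^2; minimized at Q = 3, giving min AVC = €11. That is the shutdown price.
ATC = 640/Q + 20 - 6Q + Q^2. Setting dATC/dQ = −640/Q^2 − 6 + 2Q = 0 gives Q = 8 (since 2·8^3 − 6·8^2 = 640).
min ATC = 640/8 + 20 − 6·8 + 8^2 = €116. That is the break-even price.
Between these two prices the firm operates at a loss; above €116 it earns a profit.

Shutdown price = €11; break-even price = €116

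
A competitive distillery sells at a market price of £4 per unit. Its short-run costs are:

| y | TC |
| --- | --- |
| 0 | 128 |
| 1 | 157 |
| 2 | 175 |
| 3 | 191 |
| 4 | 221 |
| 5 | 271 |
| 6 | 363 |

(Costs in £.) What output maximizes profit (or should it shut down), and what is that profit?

y = 0 (shut down); profit = -£128

Profit at each row (π = 4y − TC): y=0: -128; y=1: -153; y=2: -167; y=3: -179; y=4: -205; y=5: -251; y=6: -339.
Profit is highest at y = 0. Equivalently, the lowest AVC in the table is 63/3 ≈ £21 at y = 3, and P = £4 falls below it — price never covers variable cost, so the firm shuts down and loses only its fixed cost.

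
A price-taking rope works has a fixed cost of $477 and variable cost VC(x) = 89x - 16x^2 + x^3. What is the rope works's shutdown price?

The firm shuts down when price falls below the minimum of average variable cost. AVC = VC/x = 89 - 16x + x^2.
At the minimum of AVC, MC = AVC. MC = 89 - 32x + 3x^2; setting MC = AVC gives 2x^2 - 16x = 0, so x = 8. min AVC = 25.
The firm shuts down for any P below $25.

$25 per unit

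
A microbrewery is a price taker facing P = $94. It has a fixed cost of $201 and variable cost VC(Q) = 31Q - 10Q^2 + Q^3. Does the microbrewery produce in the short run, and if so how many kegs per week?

Variable cost is VC = 31Q - 10Q^2 + Q^3, so AVC = VC/Q = 31 - 10Q + Q^2 and MC = dTC/dQ = 31 - 20Q + 3Q^2.
AVC hits its minimum where MC = AVC, at Q = 5, giving min AVC = 31 - 10·5 + 5^2 = $6.
Since P = $94 ≥ min AVC = $6, price covers variable cost and the firm should produce.
Set P = MC: 94 = 31 - 20Q + 3Q^2 → -63 - 20Q + 3Q^2 = 0. The roots are Q = -7/3 and Q = 9; the profit-maximizing output is on the rising part of MC, so Q* = 9.
Check: AVC at Q = 9 is $22 ≤ P, so revenue covers variable cost.
Profit = P·Q − TC = 94·9 − 399 = $447.

Produce at Q = 9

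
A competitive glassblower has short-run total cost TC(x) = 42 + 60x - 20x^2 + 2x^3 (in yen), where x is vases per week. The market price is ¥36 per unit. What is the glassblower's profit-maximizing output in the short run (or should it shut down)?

Produce at x = 6

Variable cost is VC = 60x - 20x^2 + 2x^3, so AVC = VC/x = 60 - 20x + 2x^2 and MC = dTC/dx = 60 - 40x + 6x^2.
AVC is minimized where dAVC/dx = -20 + 4x = 0, at x = 5; min AVC = 60 - 20·5 + 2·5^2 = ¥10.
Because ¥36 ≥ ¥10, revenue can cover variable cost; the firm operates.
P = MC gives 24 - 40x + 6x^2 = 0, with roots 2/3 and 6. Take the larger (rising MC): x* = 6.
Check: AVC at x = 6 is ¥12 ≤ P, so revenue covers variable cost.
Profit = P·x − TC = 36·6 − 114 = ¥102.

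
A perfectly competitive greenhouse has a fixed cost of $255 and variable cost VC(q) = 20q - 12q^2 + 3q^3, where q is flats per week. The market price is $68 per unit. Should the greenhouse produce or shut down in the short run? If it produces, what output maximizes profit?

Produce at q = 4

From TC, MC = TC'(q) = 20 - 24q + 9q^2 and AVC = VC/q = 20 - 12q + 3q^2.
The AVC parabola has its vertex at q = 12/6 = 2, where AVC = 20 - 12·2 + 3·2^2 = $8.
Since P = $68 ≥ min AVC = $8, price covers variable cost and the firm should produce.
Solving P = MC: -48 - 24q + 9q^2 = 0 ⇒ q = -4/3 or 4. On the upward-sloping branch, q* = 4.
Check: AVC at q = 4 is $20 ≤ P, so revenue covers variable cost.
Profit = P·q − TC = 68·4 − 335 = -$63, a loss, but smaller than the $255 fixed cost the firm would lose by shutting down.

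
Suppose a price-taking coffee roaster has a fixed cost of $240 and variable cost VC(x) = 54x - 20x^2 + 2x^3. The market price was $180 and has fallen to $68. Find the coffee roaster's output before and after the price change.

Output falls from 9 to 7

AVC = 54 - 20x + 2x^2, minimized at x = 5 where min AVC = $4. MC = 54 - 40x + 6x^2.
At P = $180 ≥ min AVC, set P = MC on the rising branch: x = 9.
At P = $68 ≥ min AVC, set P = MC: x = 7. The firm stays open but cuts output.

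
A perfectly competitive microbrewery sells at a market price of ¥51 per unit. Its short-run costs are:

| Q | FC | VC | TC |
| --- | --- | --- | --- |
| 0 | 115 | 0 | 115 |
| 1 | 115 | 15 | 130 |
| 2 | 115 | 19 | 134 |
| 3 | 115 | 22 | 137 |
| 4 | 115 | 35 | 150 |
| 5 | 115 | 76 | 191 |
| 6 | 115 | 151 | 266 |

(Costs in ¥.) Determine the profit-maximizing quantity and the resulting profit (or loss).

Q = 5; profit = ¥64

Compute π = P·Q − TC at each output: Q=0: -115; Q=1: -79; Q=2: -32; Q=3: 16; Q=4: 54; Q=5: 64; Q=6: 40.
Profit is maximized at Q = 5. AVC there is 76/5 = ¥15.20 ≤ P, so producing beats shutting down (which would give -¥115).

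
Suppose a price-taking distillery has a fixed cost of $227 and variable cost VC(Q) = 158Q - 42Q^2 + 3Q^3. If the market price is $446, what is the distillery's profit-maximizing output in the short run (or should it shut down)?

Produce at Q = 12

Strip out fixed cost: VC = 158Q - 42Q^2 + 3Q^3. Then AVC = 158 - 42Q + 3Q^2 and MC = 158 - 84Q + 9Q^2.
The AVC parabola has its vertex at Q = 42/6 = 7, where AVC = 158 - 42·7 + 3·7^2 = $11.
Since P = $446 ≥ min AVC = $11, price covers variable cost and the firm should produce.
Solving P = MC: -288 - 84Q + 9Q^2 = 0 ⇒ Q = -8/3 or 12. On the upward-sloping branch, Q* = 12.
Check: AVC at Q = 12 is $86 ≤ P, so revenue covers variable cost.
Profit = P·Q − TC = 446·12 − 1259 = $4093.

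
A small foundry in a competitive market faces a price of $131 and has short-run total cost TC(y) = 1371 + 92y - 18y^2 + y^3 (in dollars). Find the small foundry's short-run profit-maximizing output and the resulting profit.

Profit = -$19 at y = 13

AVC = 92 - 18y + y^2; min AVC = $11 at y = 9. Since P = $131 ≥ min AVC, the firm produces.
MC = 92 - 36y + 3y^2. Setting P = MC and taking the root on the rising branch gives y* = 13.
TR = 131·13 = 1703. TC = 1371 + 351 = 1722. Profit = 1703 − 1722 = -$19.
By producing, the firm covers all variable cost plus $1352 of fixed cost; shutting down would lose the full $1371.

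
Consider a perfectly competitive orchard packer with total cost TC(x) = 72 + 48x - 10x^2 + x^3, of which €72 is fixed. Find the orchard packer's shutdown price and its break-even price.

AVC = 48 - 10x + x^2; minimized at x = 5, giving min AVC = €23. That is the shutdown price.
ATC = 72/x + 48 - 10x + x^2. Setting dATC/dx = −72/x^2 − 10 + 2x = 0 gives x = 6 (since 2·6^3 − 10·6^2 = 72).
min ATC = 72/6 + 48 − 10·6 + 6^2 = €36. That is the break-even price.
For €23 ≤ P < €36 the firm produces at a loss; below €23 it shuts down.

Shutdown price = €23; break-even price = €36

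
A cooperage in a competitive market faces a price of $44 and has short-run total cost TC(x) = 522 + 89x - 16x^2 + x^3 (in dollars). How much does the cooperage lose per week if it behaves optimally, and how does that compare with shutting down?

Profit = -$360 at x = 9

AVC = 89 - 16x + x^2; min AVC = $25 at x = 8. Since P = $44 ≥ min AVC, the firm produces.
With MC = 89 - 32x + 3x^2, P = MC on the upward-sloping part at x* = 9.
TR = 44·9 = 396. TC = 522 + 234 = 756. Profit = 396 − 756 = -$360.
Shutting down would mean losing the fixed cost of $522, so operating at a loss of $360 is better by $162.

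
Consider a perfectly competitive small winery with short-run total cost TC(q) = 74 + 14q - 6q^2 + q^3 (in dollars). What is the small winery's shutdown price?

The shutdown price is the minimum of AVC. VC = 14q - 6q^2 + q^3, so AVC = 14 - 6q + q^2.
dAVC/dq = -6 + 2q = 0 gives q = 3. min AVC = 14 - 6·3 + 3^2 = 5.
For P < $5 the firm produces nothing.

$5 per unit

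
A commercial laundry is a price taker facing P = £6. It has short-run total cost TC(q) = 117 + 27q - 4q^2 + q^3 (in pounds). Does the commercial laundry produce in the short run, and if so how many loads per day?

Variable cost is VC = 27q - 4q^2 + q^3, so AVC = VC/q = 27 - 4q + q^2 and MC = dTC/dq = 27 - 8q + 3q^2.
AVC is minimized where dAVC/dq = -4 + 2q = 0, at q = 2; min AVC = 27 - 4·2 + 2^2 = £23.
With P < min AVC (£6 < £23), every unit sold adds to the loss.
Best response: produce nothing and absorb the £117 fixed cost.

Shut down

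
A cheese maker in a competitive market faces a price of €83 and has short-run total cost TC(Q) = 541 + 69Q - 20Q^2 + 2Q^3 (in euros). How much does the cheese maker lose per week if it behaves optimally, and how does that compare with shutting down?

Profit = -€149 at Q = 7

AVC = 69 - 20Q + 2Q^2; min AVC = €19 at Q = 5. Since P = €83 ≥ min AVC, the firm produces.
With MC = 69 - 40Q + 6Q^2, P = MC on the upward-sloping part at Q* = 7.
TR = 83·7 = 581. TC = 541 + 189 = 730. Profit = 581 − 730 = -€149.
Shutting down would mean losing the fixed cost of €541, so operating at a loss of €149 is better by €392.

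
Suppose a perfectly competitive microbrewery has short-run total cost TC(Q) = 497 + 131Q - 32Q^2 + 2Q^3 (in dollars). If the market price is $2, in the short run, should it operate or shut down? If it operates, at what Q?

Shut down

From TC, MC = TC'(Q) = 131 - 64Q + 6Q^2 and AVC = VC/Q = 131 - 32Q + 2Q^2.
AVC hits its minimum where MC = AVC, at Q = 8, giving min AVC = 131 - 32·8 + 2·8^2 = $3.
P = $2 lies below min AVC = $3; no output level covers variable cost.
The firm minimizes its loss by shutting down and losing only its fixed cost of $497.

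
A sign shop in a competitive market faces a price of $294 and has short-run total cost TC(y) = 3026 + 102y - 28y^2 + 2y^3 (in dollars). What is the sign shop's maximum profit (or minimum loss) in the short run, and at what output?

AVC = 102 - 28y + 2y^2 has its minimum $4 at y = 7; price $294 clears that bar, so the firm operates.
With MC = 102 - 56y + 6y^2, P = MC on the upward-sloping part at y* = 12.
TR = 294·12 = 3528. TC = 3026 + 648 = 3674. Profit = 3528 − 3674 = -$146.
By producing, the firm covers all variable cost plus $2880 of fixed cost; shutting down would lose the full $3026.

Profit = -$146 at y = 12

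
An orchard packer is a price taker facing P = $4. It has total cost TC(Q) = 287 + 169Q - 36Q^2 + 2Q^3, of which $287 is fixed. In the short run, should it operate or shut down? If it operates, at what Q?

Variable cost is VC = 169Q - 36Q^2 + 2Q^3, so AVC = VC/Q = 169 - 36Q + 2Q^2 and MC = dTC/dQ = 169 - 72Q + 6Q^2.
AVC is minimized where dAVC/dQ = -36 + 4Q = 0, at Q = 9; min AVC = 169 - 36·9 + 2·9^2 = $7.
P = $4 lies below min AVC = $7; no output level covers variable cost.
The firm minimizes its loss by shutting down and losing only its fixed cost of $287.

Shut down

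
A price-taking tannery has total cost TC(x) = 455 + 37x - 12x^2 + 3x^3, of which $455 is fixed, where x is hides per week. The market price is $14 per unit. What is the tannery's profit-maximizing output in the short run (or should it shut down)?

Shut down

Strip out fixed cost: VC = 37x - 12x^2 + 3x^3. Then AVC = 37 - 12x + 3x^2 and MC = 37 - 24x + 9x^2.
The AVC parabola has its vertex at x = 12/6 = 2, where AVC = 37 - 12·2 + 3·2^2 = $25.
Since P = $14 < min AVC = $25, price fails to cover variable cost at any output.
Best response: produce nothing and absorb the $455 fixed cost.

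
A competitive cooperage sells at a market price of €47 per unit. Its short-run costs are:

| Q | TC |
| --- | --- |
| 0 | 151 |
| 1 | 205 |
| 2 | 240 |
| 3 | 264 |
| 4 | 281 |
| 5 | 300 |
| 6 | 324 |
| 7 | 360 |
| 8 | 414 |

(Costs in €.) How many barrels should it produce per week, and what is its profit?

Q = 7; profit = -€31

Compute π = P·Q − TC at each output: Q=0: -151; Q=1: -158; Q=2: -146; Q=3: -123; Q=4: -93; Q=5: -65; Q=6: -42; Q=7: -31; Q=8: -38.
Profit is maximized at Q = 7. AVC there is 209/7 = €29.86 ≤ P, so producing beats shutting down (which would give -€151).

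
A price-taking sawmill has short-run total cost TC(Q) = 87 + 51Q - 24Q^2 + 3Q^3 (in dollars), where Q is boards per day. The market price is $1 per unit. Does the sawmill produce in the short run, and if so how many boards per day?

Shut down

Variable cost is VC = 51Q - 24Q^2 + 3Q^3, so AVC = VC/Q = 51 - 24Q + 3Q^2 and MC = dTC/dQ = 51 - 48Q + 9Q^2.
AVC is minimized where dAVC/dQ = -24 + 6Q = 0, at Q = 4; min AVC = 51 - 24·4 + 3·4^2 = $3.
With P < min AVC ($1 < $3), every unit sold adds to the loss.
Shutting down limits the loss to fixed cost, $87.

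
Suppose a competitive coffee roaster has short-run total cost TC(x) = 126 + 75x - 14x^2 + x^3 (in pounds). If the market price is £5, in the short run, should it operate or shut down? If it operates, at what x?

From TC, MC = TC'(x) = 75 - 28x + 3x^2 and AVC = VC/x = 75 - 14x + x^2.
AVC is minimized where dAVC/dx = -14 + 2x = 0, at x = 7; min AVC = 75 - 14·7 + 7^2 = £26.
P = £5 lies below min AVC = £26; no output level covers variable cost.
Shutting down limits the loss to fixed cost, £126.

Shut down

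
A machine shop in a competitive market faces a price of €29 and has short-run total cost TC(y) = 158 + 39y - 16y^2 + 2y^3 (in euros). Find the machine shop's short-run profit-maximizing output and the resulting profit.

Profit = -€58 at y = 5

AVC = 39 - 16y + 2y^2; min AVC = €7 at y = 4. Since P = €29 ≥ min AVC, the firm produces.
MC = 39 - 32y + 6y^2. Setting P = MC and taking the root on the rising branch gives y* = 5.
TR = 29·5 = 145. TC = 158 + 45 = 203. Profit = 145 − 203 = -€58.
That loss of €58 beats the €158 the firm would lose by shutting down; producing recovers €100 of fixed cost.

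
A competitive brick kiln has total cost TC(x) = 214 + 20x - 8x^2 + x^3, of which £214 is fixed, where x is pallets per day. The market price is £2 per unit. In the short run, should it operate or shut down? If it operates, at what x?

Shut down

Variable cost is VC = 20x - 8x^2 + x^3, so AVC = VC/x = 20 - 8x + x^2 and MC = dTC/dx = 20 - 16x + 3x^2.
AVC is minimized where dAVC/dx = -8 + 2x = 0, at x = 4; min AVC = 20 - 8·4 + 4^2 = £4.
With P < min AVC (£2 < £4), every unit sold adds to the loss.
Best response: produce nothing and absorb the £214 fixed cost.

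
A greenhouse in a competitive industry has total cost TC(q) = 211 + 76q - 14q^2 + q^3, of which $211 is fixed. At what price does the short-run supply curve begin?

$27 per unit

The shutdown price is the minimum of AVC. VC = 76q - 14q^2 + q^3, so AVC = 76 - 14q + q^2.
dAVC/dq = -14 + 2q = 0 gives q = 7. min AVC = 76 - 14·7 + 7^2 = 27.
For P < $27 the firm produces nothing.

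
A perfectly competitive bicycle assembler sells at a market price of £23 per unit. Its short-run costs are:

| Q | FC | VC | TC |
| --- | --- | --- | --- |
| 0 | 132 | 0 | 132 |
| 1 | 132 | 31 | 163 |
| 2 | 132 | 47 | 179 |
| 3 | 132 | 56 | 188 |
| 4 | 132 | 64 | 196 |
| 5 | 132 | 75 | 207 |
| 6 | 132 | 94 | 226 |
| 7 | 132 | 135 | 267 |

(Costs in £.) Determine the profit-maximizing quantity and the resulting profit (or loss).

Compute π = P·Q − TC at each output: Q=0: -132; Q=1: -140; Q=2: -133; Q=3: -119; Q=4: -104; Q=5: -92; Q=6: -88; Q=7: -106.
Profit is maximized at Q = 6. AVC there is 94/6 = £15.67 ≤ P, so producing beats shutting down (which would give -£132).

Q = 6; profit = -£88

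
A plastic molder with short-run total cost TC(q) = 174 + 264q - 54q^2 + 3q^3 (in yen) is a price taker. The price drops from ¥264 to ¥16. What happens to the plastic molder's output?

AVC = 264 - 54q + 3q^2, minimized at q = 9 where min AVC = ¥21. MC = 264 - 108q + 9q^2.
With P = ¥264 above the shutdown price, P = MC gives q = 12.
At P = ¥16 < min AVC = ¥21, price no longer covers variable cost at any output, so the firm shuts down: q = 0.

Output falls from 12 to 0 (the firm shuts down)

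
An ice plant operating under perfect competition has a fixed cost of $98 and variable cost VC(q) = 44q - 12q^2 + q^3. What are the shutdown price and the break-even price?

Shutdown price = min AVC. AVC = 44 - 12q + q^2, with vertex at q = 6 and minimum $8.
ATC = 98/q + 44 - 12q + q^2. Setting dATC/dq = −98/q^2 − 12 + 2q = 0 gives q = 7 (since 2·7^3 − 12·7^2 = 98).
min ATC = 98/7 + 44 − 12·7 + 7^2 = $23. That is the break-even price.
Between these two prices the firm operates at a loss; above $23 it earns a profit.

Shutdown price = $8; break-even price = $23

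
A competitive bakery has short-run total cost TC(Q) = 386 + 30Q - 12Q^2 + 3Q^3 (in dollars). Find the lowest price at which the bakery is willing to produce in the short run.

$18 per unit

Short-run supply begins at min AVC. From VC = 30Q - 12Q^2 + 3Q^3, AVC = 30 - 12Q + 3Q^2.
dAVC/dQ = -12 + 6Q = 0 gives Q = 2. min AVC = 30 - 12·2 + 3·2^2 = 18.
For P < $18 the firm produces nothing.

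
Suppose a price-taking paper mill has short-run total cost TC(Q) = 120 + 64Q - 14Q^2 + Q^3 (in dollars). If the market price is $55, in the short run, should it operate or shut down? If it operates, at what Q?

Produce at Q = 9

From TC, MC = TC'(Q) = 64 - 28Q + 3Q^2 and AVC = VC/Q = 64 - 14Q + Q^2.
AVC is minimized where dAVC/dQ = -14 + 2Q = 0, at Q = 7; min AVC = 64 - 14·7 + 7^2 = $15.
Because $55 ≥ $15, revenue can cover variable cost; the firm operates.
Set P = MC: 55 = 64 - 28Q + 3Q^2 → 9 - 28Q + 3Q^2 = 0. The roots are Q = 1/3 and Q = 9; the profit-maximizing output is on the rising part of MC, so Q* = 9.
Check: AVC at Q = 9 is $19 ≤ P, so revenue covers variable cost.
Profit = P·Q − TC = 55·9 − 291 = $204.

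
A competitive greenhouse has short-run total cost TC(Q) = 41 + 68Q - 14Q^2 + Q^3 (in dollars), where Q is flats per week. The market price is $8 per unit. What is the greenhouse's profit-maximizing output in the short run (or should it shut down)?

Shut down

Variable cost is VC = 68Q - 14Q^2 + Q^3, so AVC = VC/Q = 68 - 14Q + Q^2 and MC = dTC/dQ = 68 - 28Q + 3Q^2.
AVC is minimized where dAVC/dQ = -14 + 2Q = 0, at Q = 7; min AVC = 68 - 14·7 + 7^2 = $19.
With P < min AVC ($8 < $19), every unit sold adds to the loss.
Shutting down limits the loss to fixed cost, $41.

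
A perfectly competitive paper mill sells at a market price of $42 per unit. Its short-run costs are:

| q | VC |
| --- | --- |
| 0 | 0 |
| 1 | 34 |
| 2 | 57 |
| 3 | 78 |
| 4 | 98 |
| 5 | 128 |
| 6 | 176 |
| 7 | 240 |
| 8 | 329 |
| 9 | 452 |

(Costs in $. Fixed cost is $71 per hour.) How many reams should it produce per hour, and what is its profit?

Tabulate TR − TC: q=0: -71; q=1: -63; q=2: -44; q=3: -23; q=4: -1; q=5: 11; q=6: 5; q=7: -17; q=8: -64; q=9: -145.
Profit is maximized at q = 5. AVC there is 128/5 = $25.60 ≤ P, so producing beats shutting down (which would give -$71).

q = 5; profit = $11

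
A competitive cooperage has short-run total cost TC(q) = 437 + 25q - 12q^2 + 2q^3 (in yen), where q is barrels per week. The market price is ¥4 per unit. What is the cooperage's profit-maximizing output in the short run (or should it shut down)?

Shut down

Variable cost is VC = 25q - 12q^2 + 2q^3, so AVC = VC/q = 25 - 12q + 2q^2 and MC = dTC/dq = 25 - 24q + 6q^2.
AVC is minimized where dAVC/dq = -12 + 4q = 0, at q = 3; min AVC = 25 - 12·3 + 2·3^2 = ¥7.
P = ¥4 lies below min AVC = ¥7; no output level covers variable cost.
Shutting down limits the loss to fixed cost, ¥437.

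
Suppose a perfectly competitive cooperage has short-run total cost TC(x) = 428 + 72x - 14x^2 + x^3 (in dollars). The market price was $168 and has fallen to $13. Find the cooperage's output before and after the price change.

Output falls from 12 to 0 (the firm shuts down)

AVC = 72 - 14x + x^2, minimized at x = 7 where min AVC = $23. MC = 72 - 28x + 3x^2.
With P = $168 above the shutdown price, P = MC gives x = 12.
At P = $13 < min AVC = $23, price no longer covers variable cost at any output, so the firm shuts down: x = 0.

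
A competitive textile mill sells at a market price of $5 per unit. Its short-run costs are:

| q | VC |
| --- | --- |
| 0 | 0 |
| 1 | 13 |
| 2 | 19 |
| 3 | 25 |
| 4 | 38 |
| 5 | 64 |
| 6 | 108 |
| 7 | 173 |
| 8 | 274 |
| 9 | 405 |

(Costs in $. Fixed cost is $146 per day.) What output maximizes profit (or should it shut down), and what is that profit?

Tabulate TR − TC: q=0: -146; q=1: -154; q=2: -155; q=3: -156; q=4: -164; q=5: -185; q=6: -224; q=7: -284; q=8: -380; q=9: -506.
Profit is highest at q = 0. Equivalently, the lowest AVC in the table is 25/3 ≈ $8.33 at q = 3, and P = $5 falls below it — price never covers variable cost, so the firm shuts down and loses only its fixed cost.

q = 0 (shut down); profit = -$146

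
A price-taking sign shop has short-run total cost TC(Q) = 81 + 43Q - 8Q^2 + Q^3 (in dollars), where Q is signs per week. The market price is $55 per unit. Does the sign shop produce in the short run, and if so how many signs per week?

From TC, MC = TC'(Q) = 43 - 16Q + 3Q^2 and AVC = VC/Q = 43 - 8Q + Q^2.
The AVC parabola has its vertex at Q = 8/2 = 4, where AVC = 43 - 8·4 + 4^2 = $27.
Because $55 ≥ $27, revenue can cover variable cost; the firm operates.
Solving P = MC: -12 - 16Q + 3Q^2 = 0 ⇒ Q = -2/3 or 6. On the upward-sloping branch, Q* = 6.
Check: AVC at Q = 6 is $31 ≤ P, so revenue covers variable cost.
Profit = P·Q − TC = 55·6 − 267 = $63.

Produce at Q = 6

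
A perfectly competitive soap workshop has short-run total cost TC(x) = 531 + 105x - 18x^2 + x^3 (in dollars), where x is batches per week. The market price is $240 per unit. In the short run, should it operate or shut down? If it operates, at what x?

Produce at x = 15

Strip out fixed cost: VC = 105x - 18x^2 + x^3. Then AVC = 105 - 18x + x^2 and MC = 105 - 36x + 3x^2.
AVC is minimized where dAVC/dx = -18 + 2x = 0, at x = 9; min AVC = 105 - 18·9 + 9^2 = $24.
Since P = $240 ≥ min AVC = $24, price covers variable cost and the firm should produce.
P = MC gives -135 - 36x + 3x^2 = 0, with roots -3 and 15. Take the larger (rising MC): x* = 15.
Check: AVC at x = 15 is $60 ≤ P, so revenue covers variable cost.
Profit = P·x − TC = 240·15 − 1431 = $2169.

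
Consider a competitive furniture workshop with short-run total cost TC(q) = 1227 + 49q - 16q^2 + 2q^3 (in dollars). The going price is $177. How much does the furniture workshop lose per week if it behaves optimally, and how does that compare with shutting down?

AVC = 49 - 16q + 2q^2 has its minimum $17 at q = 4; price $177 clears that bar, so the firm operates.
MC = 49 - 32q + 6q^2. Setting P = MC and taking the root on the rising branch gives q* = 8.
TR = 177·8 = 1416. TC = 1227 + 392 = 1619. Profit = 1416 − 1619 = -$203.
Shutting down would mean losing the fixed cost of $1227, so operating at a loss of $203 is better by $1024.

Profit = -$203 at q = 8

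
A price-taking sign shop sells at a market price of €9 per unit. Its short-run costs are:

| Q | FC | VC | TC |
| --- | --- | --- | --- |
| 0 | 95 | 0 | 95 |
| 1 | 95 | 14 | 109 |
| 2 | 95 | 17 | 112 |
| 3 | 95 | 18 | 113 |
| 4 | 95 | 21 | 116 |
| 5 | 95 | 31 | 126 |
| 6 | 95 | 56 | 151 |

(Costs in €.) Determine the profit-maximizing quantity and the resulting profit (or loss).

Q = 4; profit = -€80

Tabulate TR − TC: Q=0: -95; Q=1: -100; Q=2: -94; Q=3: -86; Q=4: -80; Q=5: -81; Q=6: -97.
Profit is maximized at Q = 4. AVC there is 21/4 = €5.25 ≤ P, so producing beats shutting down (which would give -€95).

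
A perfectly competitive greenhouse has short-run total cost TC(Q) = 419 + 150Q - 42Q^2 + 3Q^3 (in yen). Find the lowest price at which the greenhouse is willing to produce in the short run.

The shutdown price is the minimum of AVC. VC = 150Q - 42Q^2 + 3Q^3, so AVC = 150 - 42Q + 3Q^2.
dAVC/dQ = -42 + 6Q = 0 gives Q = 7. min AVC = 150 - 42·7 + 3·7^2 = 3.
For P < ¥3 the firm produces nothing.

¥3 per unit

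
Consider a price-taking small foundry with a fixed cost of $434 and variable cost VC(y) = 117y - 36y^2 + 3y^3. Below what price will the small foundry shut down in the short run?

$9 per unit

Short-run supply begins at min AVC. From VC = 117y - 36y^2 + 3y^3, AVC = 117 - 36y + 3y^2.
At the minimum of AVC, MC = AVC. MC = 117 - 72y + 9y^2; setting MC = AVC gives 6y^2 - 36y = 0, so y = 6. min AVC = 9.
So the shutdown price is $9.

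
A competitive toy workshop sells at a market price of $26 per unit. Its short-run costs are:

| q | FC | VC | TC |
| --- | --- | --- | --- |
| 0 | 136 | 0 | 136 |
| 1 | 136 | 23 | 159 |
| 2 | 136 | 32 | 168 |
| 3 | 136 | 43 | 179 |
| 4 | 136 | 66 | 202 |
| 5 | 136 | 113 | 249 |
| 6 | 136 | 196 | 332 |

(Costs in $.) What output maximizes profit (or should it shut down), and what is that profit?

q = 4; profit = -$98

Compute π = P·q − TC at each output: q=0: -136; q=1: -133; q=2: -116; q=3: -101; q=4: -98; q=5: -119; q=6: -176.
Profit is maximized at q = 4. AVC there is 66/4 = $16.50 ≤ P, so producing beats shutting down (which would give -$136).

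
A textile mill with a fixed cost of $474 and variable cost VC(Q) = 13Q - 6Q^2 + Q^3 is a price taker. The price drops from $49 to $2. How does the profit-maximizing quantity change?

AVC = 13 - 6Q + Q^2, minimized at Q = 3 where min AVC = $4. MC = 13 - 12Q + 3Q^2.
With P = $49 above the shutdown price, P = MC gives Q = 6.
At P = $2 < min AVC = $4, price no longer covers variable cost at any output, so the firm shuts down: Q = 0.

Output falls from 6 to 0 (the firm shuts down)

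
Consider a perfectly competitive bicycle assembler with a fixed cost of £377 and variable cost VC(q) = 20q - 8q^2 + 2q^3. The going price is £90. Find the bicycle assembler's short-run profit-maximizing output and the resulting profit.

Profit = -£77 at q = 5

AVC = 20 - 8q + 2q^2; min AVC = £12 at q = 2. Since P = £90 ≥ min AVC, the firm produces.
MC = 20 - 16q + 6q^2. Setting P = MC and taking the root on the rising branch gives q* = 5.
TR = 90·5 = 450. TC = 377 + 150 = 527. Profit = 450 − 527 = -£77.
Shutting down would mean losing the fixed cost of £377, so operating at a loss of £77 is better by £300.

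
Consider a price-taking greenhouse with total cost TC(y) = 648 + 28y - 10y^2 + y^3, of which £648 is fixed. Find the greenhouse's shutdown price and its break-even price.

Shutdown price = £3; break-even price = £91

AVC = 28 - 10y + y^2; minimized at y = 5, giving min AVC = £3. That is the shutdown price.
ATC = 648/y + 28 - 10y + y^2. Setting dATC/dy = −648/y^2 − 10 + 2y = 0 gives y = 9 (since 2·9^3 − 10·9^2 = 648).
min ATC = 648/9 + 28 − 10·9 + 9^2 = £91. That is the break-even price.
For £3 ≤ P < £91 the firm produces at a loss; below £3 it shuts down.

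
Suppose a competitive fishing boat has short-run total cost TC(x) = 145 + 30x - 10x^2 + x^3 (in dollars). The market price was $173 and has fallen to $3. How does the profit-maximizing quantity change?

MC = 30 - 20x + 3x^2; the shutdown threshold is min AVC = $5 (at x = 5).
With P = $173 above the shutdown price, P = MC gives x = 11.
At P = $3 < min AVC = $5, price no longer covers variable cost at any output, so the firm shuts down: x = 0.

Output falls from 11 to 0 (the firm shuts down)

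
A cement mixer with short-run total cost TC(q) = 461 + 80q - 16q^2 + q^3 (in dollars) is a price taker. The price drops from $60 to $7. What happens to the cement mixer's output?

MC = 80 - 32q + 3q^2; the shutdown threshold is min AVC = $16 (at q = 8).
With P = $60 above the shutdown price, P = MC gives q = 10.
At P = $7 < min AVC = $16, price no longer covers variable cost at any output, so the firm shuts down: q = 0.

Output falls from 10 to 0 (the firm shuts down)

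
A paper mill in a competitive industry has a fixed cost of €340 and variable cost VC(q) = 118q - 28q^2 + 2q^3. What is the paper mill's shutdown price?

The firm shuts down when price falls below the minimum of average variable cost. AVC = VC/q = 118 - 28q + 2q^2.
At the minimum of AVC, MC = AVC. MC = 118 - 56q + 6q^2; setting MC = AVC gives 4q^2 - 28q = 0, so q = 7. min AVC = 20.
So the shutdown price is €20.

€20 per unit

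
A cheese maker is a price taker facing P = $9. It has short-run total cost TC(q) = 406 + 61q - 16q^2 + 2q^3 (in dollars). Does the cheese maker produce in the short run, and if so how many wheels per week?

Variable cost is VC = 61q - 16q^2 + 2q^3, so AVC = VC/q = 61 - 16q + 2q^2 and MC = dTC/dq = 61 - 32q + 6q^2.
AVC hits its minimum where MC = AVC, at q = 4, giving min AVC = 61 - 16·4 + 2·4^2 = $29.
With P < min AVC ($9 < $29), every unit sold adds to the loss.
The firm minimizes its loss by shutting down and losing only its fixed cost of $406.

Shut down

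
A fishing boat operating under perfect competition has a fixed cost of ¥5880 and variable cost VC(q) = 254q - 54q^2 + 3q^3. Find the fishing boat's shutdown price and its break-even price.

Shutdown price = ¥11; break-even price = ¥506

Shutdown price = min AVC. AVC = 254 - 54q + 3q^2, with vertex at q = 9 and minimum ¥11.
ATC = 5880/q + 254 - 54q + 3q^2. Setting dATC/dq = −5880/q^2 − 54 + 6q = 0 gives q = 14 (since 6·14^3 − 54·14^2 = 5880).
min ATC = 5880/14 + 254 − 54·14 + 3·14^2 = ¥506. That is the break-even price.
For ¥11 ≤ P < ¥506 the firm produces at a loss; below ¥11 it shuts down.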